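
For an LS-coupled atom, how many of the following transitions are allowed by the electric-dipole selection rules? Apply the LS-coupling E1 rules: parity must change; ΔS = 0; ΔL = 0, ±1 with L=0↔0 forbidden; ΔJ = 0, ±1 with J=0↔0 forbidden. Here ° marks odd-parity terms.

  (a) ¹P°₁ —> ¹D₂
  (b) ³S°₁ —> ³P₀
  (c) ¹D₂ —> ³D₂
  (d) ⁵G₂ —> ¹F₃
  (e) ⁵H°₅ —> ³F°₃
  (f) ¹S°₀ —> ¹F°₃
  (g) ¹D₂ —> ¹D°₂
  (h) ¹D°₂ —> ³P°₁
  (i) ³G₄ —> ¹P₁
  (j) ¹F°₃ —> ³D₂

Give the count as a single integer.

3

(a) allowed
(b) allowed
(c) forbidden (parity, ΔS fail)
(d) forbidden (parity, ΔS fail)
(e) forbidden (parity, ΔS, ΔL, ΔJ fail)
(f) forbidden (parity, ΔL, ΔJ fail)
(g) allowed
(h) forbidden (parity, ΔS fail)
(i) forbidden (parity, ΔS, ΔL, ΔJ fail)
(j) forbidden (ΔS fails)
Total allowed: 3 of 10.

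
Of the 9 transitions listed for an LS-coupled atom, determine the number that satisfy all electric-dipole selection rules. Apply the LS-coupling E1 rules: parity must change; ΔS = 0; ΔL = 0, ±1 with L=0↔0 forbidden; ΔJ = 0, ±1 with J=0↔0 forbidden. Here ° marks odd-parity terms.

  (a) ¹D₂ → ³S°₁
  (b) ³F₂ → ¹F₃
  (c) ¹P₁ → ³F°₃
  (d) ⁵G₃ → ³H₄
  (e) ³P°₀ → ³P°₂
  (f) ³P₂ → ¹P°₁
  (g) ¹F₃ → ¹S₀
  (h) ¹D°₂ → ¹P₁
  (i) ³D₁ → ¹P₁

1

(a) forbidden (ΔS, ΔL fail)
(b) forbidden (parity, ΔS fail)
(c) forbidden (ΔS, ΔL, ΔJ fail)
(d) forbidden (parity, ΔS fail)
(e) forbidden (parity, ΔJ fail)
(f) forbidden (ΔS fails)
(g) forbidden (parity, ΔL, ΔJ fail)
(h) allowed
(i) forbidden (parity, ΔS fail)
Total allowed: 1 of 9.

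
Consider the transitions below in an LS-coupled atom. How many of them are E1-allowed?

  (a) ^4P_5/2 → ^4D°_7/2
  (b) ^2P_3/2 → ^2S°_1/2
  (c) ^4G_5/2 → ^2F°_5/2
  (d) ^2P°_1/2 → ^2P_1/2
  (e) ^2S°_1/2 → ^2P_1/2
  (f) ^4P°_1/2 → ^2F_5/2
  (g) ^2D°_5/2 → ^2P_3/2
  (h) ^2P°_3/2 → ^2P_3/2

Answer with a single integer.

6

(a) allowed
(b) allowed
(c) forbidden (ΔS fails)
(d) allowed
(e) allowed
(f) forbidden (ΔS, ΔL, ΔJ fail)
(g) allowed
(h) allowed
Total allowed: 6 of 8.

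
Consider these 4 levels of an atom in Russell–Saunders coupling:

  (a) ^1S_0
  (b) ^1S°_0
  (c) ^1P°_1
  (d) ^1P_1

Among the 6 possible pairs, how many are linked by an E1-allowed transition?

(a)–(b): forbidden (ΔL, ΔJ).
(a)–(c): allowed.
(a)–(d): forbidden (parity).
(b)–(c): forbidden (parity).
(b)–(d): allowed.
(c)–(d): allowed.
Allowed pairs: 3 of 6.

3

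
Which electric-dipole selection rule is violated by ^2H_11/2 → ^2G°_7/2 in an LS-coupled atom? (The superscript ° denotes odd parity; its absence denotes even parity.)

the ΔJ = 0, ±1 rule

Initial level: S=1/2, L=5, J=11/2, parity even. Final level: S=1/2, L=4, J=7/2, parity odd.
Parity must change: even → odd — ✓.
ΔS = 0: S: 1/2 → 1/2 — ✓.
ΔL = 0, ±1 (not L=0↔0): L: 5 → 4, ΔL = -1 — ✓.
ΔJ = 0, ±1 (not J=0↔0): J: 11/2 → 7/2, ΔJ = -2 — ✗.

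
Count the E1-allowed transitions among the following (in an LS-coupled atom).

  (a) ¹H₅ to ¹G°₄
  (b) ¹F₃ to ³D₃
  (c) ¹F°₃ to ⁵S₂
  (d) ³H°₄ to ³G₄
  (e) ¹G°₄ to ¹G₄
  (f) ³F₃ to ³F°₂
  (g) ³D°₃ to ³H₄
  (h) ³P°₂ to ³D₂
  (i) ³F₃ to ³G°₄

6

(a) allowed
(b) forbidden (parity, ΔS fail)
(c) forbidden (ΔS, ΔL fail)
(d) allowed
(e) allowed
(f) allowed
(g) forbidden (ΔL fails)
(h) allowed
(i) allowed
Total allowed: 6 of 9.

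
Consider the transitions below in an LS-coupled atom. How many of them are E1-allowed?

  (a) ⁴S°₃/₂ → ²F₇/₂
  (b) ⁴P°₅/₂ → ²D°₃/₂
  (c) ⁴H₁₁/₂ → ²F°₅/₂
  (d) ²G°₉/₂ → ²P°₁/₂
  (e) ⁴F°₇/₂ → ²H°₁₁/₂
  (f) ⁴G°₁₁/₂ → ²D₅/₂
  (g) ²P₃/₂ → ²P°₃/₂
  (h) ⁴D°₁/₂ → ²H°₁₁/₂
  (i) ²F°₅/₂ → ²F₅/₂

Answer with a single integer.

(a) forbidden (ΔS, ΔL, ΔJ fail)
(b) forbidden (parity, ΔS fail)
(c) forbidden (ΔS, ΔL, ΔJ fail)
(d) forbidden (parity, ΔL, ΔJ fail)
(e) forbidden (parity, ΔS, ΔL, ΔJ fail)
(f) forbidden (ΔS, ΔL, ΔJ fail)
(g) allowed
(h) forbidden (parity, ΔS, ΔL, ΔJ fail)
(i) allowed
Total allowed: 2 of 9.

2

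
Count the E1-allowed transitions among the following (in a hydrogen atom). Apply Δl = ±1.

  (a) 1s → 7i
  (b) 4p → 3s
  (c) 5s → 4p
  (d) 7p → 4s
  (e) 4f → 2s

(a) forbidden — Δl = +6 (E1 requires Δl = ±1)
(b) allowed
(c) allowed
(d) allowed
(e) forbidden — Δl = -3 (E1 requires Δl = ±1)
Total allowed: 3 of 5.

3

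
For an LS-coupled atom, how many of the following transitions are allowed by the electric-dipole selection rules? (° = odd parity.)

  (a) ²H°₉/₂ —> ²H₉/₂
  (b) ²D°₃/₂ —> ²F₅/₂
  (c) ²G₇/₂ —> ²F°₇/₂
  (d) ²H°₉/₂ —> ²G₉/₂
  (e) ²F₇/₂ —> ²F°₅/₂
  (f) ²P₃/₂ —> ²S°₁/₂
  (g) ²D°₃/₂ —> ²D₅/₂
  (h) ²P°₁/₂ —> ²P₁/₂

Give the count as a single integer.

8

(a) allowed
(b) allowed
(c) allowed
(d) allowed
(e) allowed
(f) allowed
(g) allowed
(h) allowed
Total allowed: 8 of 8.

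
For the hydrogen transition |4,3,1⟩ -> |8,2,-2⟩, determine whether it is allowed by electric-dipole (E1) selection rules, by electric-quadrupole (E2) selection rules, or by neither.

Δl = 2 − 3 = -1; l_i + l_f = 5.
Δm_l = -3.
E1 (Δl = ±1, |Δm_l| ≤ 1): not satisfied.
E2 (Δl = 0,±2, l_i+l_f ≥ 2, |Δm_l| ≤ 2): not satisfied.

neither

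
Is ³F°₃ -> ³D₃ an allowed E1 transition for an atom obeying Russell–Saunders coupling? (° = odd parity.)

Initial level: S=1, L=3, J=3, parity odd. Final level: S=1, L=2, J=3, parity even.
Parity must change: odd → even — ok.
ΔS = 0: S: 1 → 1 — ok.
ΔL = 0, ±1 (not L=0↔0): L: 3 → 2, ΔL = -1 — ok.
ΔJ = 0, ±1 (not J=0↔0): J: 3 → 3, ΔJ = +0 — ok.
All four E1 rules are satisfied.

allowed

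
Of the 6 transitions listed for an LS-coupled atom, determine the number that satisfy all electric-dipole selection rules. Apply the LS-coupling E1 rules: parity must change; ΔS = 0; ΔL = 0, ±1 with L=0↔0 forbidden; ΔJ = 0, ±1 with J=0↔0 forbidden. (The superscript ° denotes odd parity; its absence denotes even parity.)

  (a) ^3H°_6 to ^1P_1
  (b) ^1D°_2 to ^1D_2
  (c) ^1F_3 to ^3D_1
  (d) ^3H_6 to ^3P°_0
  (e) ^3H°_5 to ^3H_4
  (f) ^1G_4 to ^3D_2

(a) forbidden (ΔS, ΔL, ΔJ fail)
(b) allowed
(c) forbidden (parity, ΔS, ΔJ fail)
(d) forbidden (ΔL, ΔJ fail)
(e) allowed
(f) forbidden (parity, ΔS, ΔL, ΔJ fail)
Total allowed: 2 of 6.

2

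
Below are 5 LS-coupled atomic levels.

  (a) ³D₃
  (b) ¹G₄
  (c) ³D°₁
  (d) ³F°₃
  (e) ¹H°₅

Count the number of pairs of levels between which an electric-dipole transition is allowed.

2

(a)–(b): forbidden (parity, ΔS, ΔL).
(a)–(c): forbidden (ΔJ).
(a)–(d): allowed.
(a)–(e): forbidden (ΔS, ΔL, ΔJ).
(b)–(c): forbidden (ΔS, ΔL, ΔJ).
(b)–(d): forbidden (ΔS).
(b)–(e): allowed.
(c)–(d): forbidden (parity, ΔJ).
(c)–(e): forbidden (parity, ΔS, ΔL, ΔJ).
(d)–(e): forbidden (parity, ΔS, ΔL, ΔJ).
Allowed pairs: 2 of 10.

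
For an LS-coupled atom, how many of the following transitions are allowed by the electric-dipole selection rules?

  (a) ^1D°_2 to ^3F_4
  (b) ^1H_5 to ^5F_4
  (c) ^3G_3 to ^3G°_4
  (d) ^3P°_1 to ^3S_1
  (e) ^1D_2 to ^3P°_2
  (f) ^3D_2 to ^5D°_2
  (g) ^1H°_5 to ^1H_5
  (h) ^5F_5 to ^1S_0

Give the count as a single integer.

3

(a) forbidden (ΔS, ΔJ fail)
(b) forbidden (parity, ΔS, ΔL fail)
(c) allowed
(d) allowed
(e) forbidden (ΔS fails)
(f) forbidden (ΔS fails)
(g) allowed
(h) forbidden (parity, ΔS, ΔL, ΔJ fail)
Total allowed: 3 of 8.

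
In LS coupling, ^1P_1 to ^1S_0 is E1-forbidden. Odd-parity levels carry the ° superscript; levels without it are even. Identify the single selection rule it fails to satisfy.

Reading off the term symbols: S 0→0, L 1→0, J 1→0, parity even→even.
Parity must change: even → even — violated.
ΔS = 0: S: 0 → 0 — satisfied.
ΔL = 0, ±1 (not L=0↔0): L: 1 → 0, ΔL = -1 — satisfied.
ΔJ = 0, ±1 (not J=0↔0): J: 1 → 0, ΔJ = -1 — satisfied.

parity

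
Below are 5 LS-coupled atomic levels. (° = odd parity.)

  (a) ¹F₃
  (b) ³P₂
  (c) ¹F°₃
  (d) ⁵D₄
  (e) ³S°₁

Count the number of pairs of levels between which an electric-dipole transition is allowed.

2

(a)–(b): forbidden (parity, ΔS, ΔL).
(a)–(c): allowed.
(a)–(d): forbidden (parity, ΔS).
(a)–(e): forbidden (ΔS, ΔL, ΔJ).
(b)–(c): forbidden (ΔS, ΔL).
(b)–(d): forbidden (parity, ΔS, ΔJ).
(b)–(e): allowed.
(c)–(d): forbidden (ΔS).
(c)–(e): forbidden (parity, ΔS, ΔL, ΔJ).
(d)–(e): forbidden (ΔS, ΔL, ΔJ).
Allowed pairs: 2 of 10.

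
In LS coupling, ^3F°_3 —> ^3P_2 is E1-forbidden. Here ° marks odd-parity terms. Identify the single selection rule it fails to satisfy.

the ΔL = 0, ±1 rule

ΔL = 0, ±1 (not L=0↔0): L: 3 → 1, ΔL = -2 — fails.
ΔJ = 0, ±1 (not J=0↔0): J: 3 → 2, ΔJ = -1 — passes.
ΔS = 0: S: 1 → 1 — passes.
Parity must change: odd → even — passes.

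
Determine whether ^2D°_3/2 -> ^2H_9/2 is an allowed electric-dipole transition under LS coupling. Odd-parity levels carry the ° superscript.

Parity must change: odd → even — passes.
ΔS = 0: S: 1/2 → 1/2 — passes.
ΔL = 0, ±1 (not L=0↔0): L: 2 → 5, ΔL = +3 — fails.
ΔJ = 0, ±1 (not J=0↔0): J: 3/2 → 9/2, ΔJ = +3 — fails.
Rule(s) violated: ΔL, ΔJ.

forbidden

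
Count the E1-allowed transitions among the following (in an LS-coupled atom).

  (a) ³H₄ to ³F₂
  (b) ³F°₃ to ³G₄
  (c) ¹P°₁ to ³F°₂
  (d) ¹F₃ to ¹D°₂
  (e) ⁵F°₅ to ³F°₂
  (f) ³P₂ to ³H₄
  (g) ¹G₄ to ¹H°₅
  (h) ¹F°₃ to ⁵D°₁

(a) forbidden (parity, ΔL, ΔJ fail)
(b) allowed
(c) forbidden (parity, ΔS, ΔL fail)
(d) allowed
(e) forbidden (parity, ΔS, ΔJ fail)
(f) forbidden (parity, ΔL, ΔJ fail)
(g) allowed
(h) forbidden (parity, ΔS, ΔJ fail)
Total allowed: 3 of 8.

3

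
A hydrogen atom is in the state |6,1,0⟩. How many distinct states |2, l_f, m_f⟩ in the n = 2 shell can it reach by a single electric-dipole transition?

1

E1 requires Δl = ±1, so l_f ∈ {0, 2}; with 0 ≤ l_f ≤ n_f−1 = 1, the allowed l_f values are {0}.
For l_f = 0: m_f ∈ {m_i−1, m_i, m_i+1} ∩ [−0, 0] = {0} → 1 state.
Total: 1.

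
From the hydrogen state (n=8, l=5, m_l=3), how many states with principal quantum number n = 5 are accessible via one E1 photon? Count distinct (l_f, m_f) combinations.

E1 requires Δl = ±1, so l_f ∈ {4, 6}; with 0 ≤ l_f ≤ n_f−1 = 4, the allowed l_f values are {4}.
For l_f = 4: m_f ∈ {m_i−1, m_i, m_i+1} ∩ [−4, 4] = {2, 3, 4} → 3 states.
Total: 3.

3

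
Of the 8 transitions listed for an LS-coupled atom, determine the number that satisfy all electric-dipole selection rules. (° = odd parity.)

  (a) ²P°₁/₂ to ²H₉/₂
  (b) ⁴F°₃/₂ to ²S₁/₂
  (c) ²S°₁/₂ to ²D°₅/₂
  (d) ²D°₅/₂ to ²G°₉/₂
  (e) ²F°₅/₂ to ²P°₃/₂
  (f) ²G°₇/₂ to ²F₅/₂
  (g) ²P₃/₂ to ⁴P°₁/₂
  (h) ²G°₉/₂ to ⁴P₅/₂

1

(a) forbidden (ΔL, ΔJ fail)
(b) forbidden (ΔS, ΔL fail)
(c) forbidden (parity, ΔL, ΔJ fail)
(d) forbidden (parity, ΔL, ΔJ fail)
(e) forbidden (parity, ΔL fail)
(f) allowed
(g) forbidden (ΔS fails)
(h) forbidden (ΔS, ΔL, ΔJ fail)
Total allowed: 1 of 8.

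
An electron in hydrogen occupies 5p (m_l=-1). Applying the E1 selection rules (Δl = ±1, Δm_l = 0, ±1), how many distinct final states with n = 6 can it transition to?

E1 requires Δl = ±1, so l_f ∈ {0, 2}; with 0 ≤ l_f ≤ n_f−1 = 5, the allowed l_f values are {0, 2}.
For l_f = 0: m_f ∈ {m_i−1, m_i, m_i+1} ∩ [−0, 0] = {0} → 1 state.
For l_f = 2: m_f ∈ {m_i−1, m_i, m_i+1} ∩ [−2, 2] = {-2, -1, 0} → 3 states.
Total: 4.

4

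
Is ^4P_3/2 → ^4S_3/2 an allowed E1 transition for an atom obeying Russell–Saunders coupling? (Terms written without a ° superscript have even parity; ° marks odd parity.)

Initial level: S=3/2, L=1, J=3/2, parity even. Final level: S=3/2, L=0, J=3/2, parity even.
Parity must change: even → even — fails.
ΔS = 0: S: 3/2 → 3/2 — passes.
ΔL = 0, ±1 (not L=0↔0): L: 1 → 0, ΔL = -1 — passes.
ΔJ = 0, ±1 (not J=0↔0): J: 3/2 → 3/2, ΔJ = +0 — passes.
Rule(s) violated: parity.

forbidden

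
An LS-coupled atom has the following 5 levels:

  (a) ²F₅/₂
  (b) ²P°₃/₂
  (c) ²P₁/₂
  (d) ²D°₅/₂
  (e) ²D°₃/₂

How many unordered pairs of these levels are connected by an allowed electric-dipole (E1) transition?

(a)–(b): forbidden (ΔL).
(a)–(c): forbidden (parity, ΔL, ΔJ).
(a)–(d): allowed.
(a)–(e): allowed.
(b)–(c): allowed.
(b)–(d): forbidden (parity).
(b)–(e): forbidden (parity).
(c)–(d): forbidden (ΔJ).
(c)–(e): allowed.
(d)–(e): forbidden (parity).
Allowed pairs: 4 of 10.

4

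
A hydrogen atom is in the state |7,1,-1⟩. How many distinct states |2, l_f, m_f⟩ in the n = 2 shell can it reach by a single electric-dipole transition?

E1 requires Δl = ±1, so l_f ∈ {0, 2}; with 0 ≤ l_f ≤ n_f−1 = 1, the allowed l_f values are {0}.
For l_f = 0: m_f ∈ {m_i−1, m_i, m_i+1} ∩ [−0, 0] = {0} → 1 state.
Total: 1.

1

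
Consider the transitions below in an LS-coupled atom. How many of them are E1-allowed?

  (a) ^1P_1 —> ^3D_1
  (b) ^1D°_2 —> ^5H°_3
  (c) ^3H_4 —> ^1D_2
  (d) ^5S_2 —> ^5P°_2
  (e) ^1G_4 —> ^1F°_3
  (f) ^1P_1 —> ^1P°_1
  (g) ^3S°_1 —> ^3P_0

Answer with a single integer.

4

(a) forbidden (parity, ΔS fail)
(b) forbidden (parity, ΔS, ΔL fail)
(c) forbidden (parity, ΔS, ΔL, ΔJ fail)
(d) allowed
(e) allowed
(f) allowed
(g) allowed
Total allowed: 4 of 7.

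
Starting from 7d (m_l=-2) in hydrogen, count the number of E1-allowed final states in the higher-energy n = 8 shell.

4

E1 requires Δl = ±1, so l_f ∈ {1, 3}; with 0 ≤ l_f ≤ n_f−1 = 7, the allowed l_f values are {1, 3}.
For l_f = 1: m_f ∈ {m_i−1, m_i, m_i+1} ∩ [−1, 1] = {-1} → 1 state.
For l_f = 3: m_f ∈ {m_i−1, m_i, m_i+1} ∩ [−3, 3] = {-3, -2, -1} → 3 states.
Total: 4.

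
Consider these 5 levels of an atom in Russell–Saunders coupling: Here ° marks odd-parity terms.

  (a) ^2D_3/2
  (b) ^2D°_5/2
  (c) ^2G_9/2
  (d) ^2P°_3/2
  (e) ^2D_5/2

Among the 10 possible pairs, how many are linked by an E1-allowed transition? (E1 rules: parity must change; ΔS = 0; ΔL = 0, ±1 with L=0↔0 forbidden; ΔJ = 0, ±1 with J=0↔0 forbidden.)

4

(a)–(b): allowed.
(a)–(c): forbidden (parity, ΔL, ΔJ).
(a)–(d): allowed.
(a)–(e): forbidden (parity).
(b)–(c): forbidden (ΔL, ΔJ).
(b)–(d): forbidden (parity).
(b)–(e): allowed.
(c)–(d): forbidden (ΔL, ΔJ).
(c)–(e): forbidden (parity, ΔL, ΔJ).
(d)–(e): allowed.
Allowed pairs: 4 of 10.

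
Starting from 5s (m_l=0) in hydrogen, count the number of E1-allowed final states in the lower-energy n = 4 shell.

E1 requires Δl = ±1, so l_f ∈ {-1, 1}; with 0 ≤ l_f ≤ n_f−1 = 3, the allowed l_f values are {1}.
For l_f = 1: m_f ∈ {m_i−1, m_i, m_i+1} ∩ [−1, 1] = {-1, 0, 1} → 3 states.
Total: 3.

3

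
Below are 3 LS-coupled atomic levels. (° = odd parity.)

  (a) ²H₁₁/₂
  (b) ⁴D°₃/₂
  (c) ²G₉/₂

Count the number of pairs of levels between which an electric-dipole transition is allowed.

(a)–(b): forbidden (ΔS, ΔL, ΔJ).
(a)–(c): forbidden (parity).
(b)–(c): forbidden (ΔS, ΔL, ΔJ).
Allowed pairs: 0 of 3.

0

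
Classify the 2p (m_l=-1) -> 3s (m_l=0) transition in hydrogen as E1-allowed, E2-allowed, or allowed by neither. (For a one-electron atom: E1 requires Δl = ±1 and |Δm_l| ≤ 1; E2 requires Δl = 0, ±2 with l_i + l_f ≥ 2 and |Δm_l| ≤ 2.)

Δl = 0 − 1 = -1; l_i + l_f = 1.
Δm_l = +1.
E1 (Δl = ±1, |Δm_l| ≤ 1): satisfied.
E2 (Δl = 0,±2, l_i+l_f ≥ 2, |Δm_l| ≤ 2): not satisfied.

E1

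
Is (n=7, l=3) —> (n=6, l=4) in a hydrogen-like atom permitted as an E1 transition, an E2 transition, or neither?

Δl = 4 − 3 = +1; l_i + l_f = 7.
E1 (Δl = ±1): satisfied.
E2 (Δl = 0,±2, l_i+l_f ≥ 2): not satisfied.

E1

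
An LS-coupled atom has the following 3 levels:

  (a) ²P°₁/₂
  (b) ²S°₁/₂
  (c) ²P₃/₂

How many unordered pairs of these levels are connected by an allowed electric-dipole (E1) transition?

(a)–(b): forbidden (parity).
(a)–(c): allowed.
(b)–(c): allowed.
Allowed pairs: 2 of 3.

2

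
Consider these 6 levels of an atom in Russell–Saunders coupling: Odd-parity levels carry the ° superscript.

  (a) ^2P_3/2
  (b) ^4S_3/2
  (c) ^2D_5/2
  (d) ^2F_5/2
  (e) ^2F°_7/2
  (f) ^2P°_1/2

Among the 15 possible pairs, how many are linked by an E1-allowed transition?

(a)–(b): forbidden (parity, ΔS).
(a)–(c): forbidden (parity).
(a)–(d): forbidden (parity, ΔL).
(a)–(e): forbidden (ΔL, ΔJ).
(a)–(f): allowed.
(b)–(c): forbidden (parity, ΔS, ΔL).
(b)–(d): forbidden (parity, ΔS, ΔL).
(b)–(e): forbidden (ΔS, ΔL, ΔJ).
(b)–(f): forbidden (ΔS).
(c)–(d): forbidden (parity).
(c)–(e): allowed.
(c)–(f): forbidden (ΔJ).
(d)–(e): allowed.
(d)–(f): forbidden (ΔL, ΔJ).
(e)–(f): forbidden (parity, ΔL, ΔJ).
Allowed pairs: 3 of 15.

3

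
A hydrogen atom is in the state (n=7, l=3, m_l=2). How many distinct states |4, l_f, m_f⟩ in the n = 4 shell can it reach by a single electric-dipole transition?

E1 requires Δl = ±1, so l_f ∈ {2, 4}; with 0 ≤ l_f ≤ n_f−1 = 3, the allowed l_f values are {2}.
For l_f = 2: m_f ∈ {m_i−1, m_i, m_i+1} ∩ [−2, 2] = {1, 2} → 2 states.
Total: 2.

2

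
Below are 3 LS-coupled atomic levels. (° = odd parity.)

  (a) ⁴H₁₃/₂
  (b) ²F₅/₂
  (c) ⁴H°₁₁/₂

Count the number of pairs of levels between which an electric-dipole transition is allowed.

(a)–(b): forbidden (parity, ΔS, ΔL, ΔJ).
(a)–(c): allowed.
(b)–(c): forbidden (ΔS, ΔL, ΔJ).
Allowed pairs: 1 of 3.

1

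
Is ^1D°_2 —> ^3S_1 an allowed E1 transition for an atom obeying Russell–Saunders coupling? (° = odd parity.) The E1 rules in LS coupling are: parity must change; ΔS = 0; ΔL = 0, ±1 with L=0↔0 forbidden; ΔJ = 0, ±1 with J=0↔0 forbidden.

forbidden

Initial level: S=0, L=2, J=2, parity odd. Final level: S=1, L=0, J=1, parity even.
Parity must change: odd → even — satisfied.
ΔS = 0: S: 0 → 1 — violated.
ΔL = 0, ±1 (not L=0↔0): L: 2 → 0, ΔL = -2 — violated.
ΔJ = 0, ±1 (not J=0↔0): J: 2 → 1, ΔJ = -1 — satisfied.
Rule(s) violated: ΔS, ΔL.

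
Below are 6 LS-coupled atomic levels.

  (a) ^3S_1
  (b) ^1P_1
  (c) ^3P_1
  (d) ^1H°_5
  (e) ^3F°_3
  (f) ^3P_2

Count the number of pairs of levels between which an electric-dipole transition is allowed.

0

(a)–(b): forbidden (parity, ΔS).
(a)–(c): forbidden (parity).
(a)–(d): forbidden (ΔS, ΔL, ΔJ).
(a)–(e): forbidden (ΔL, ΔJ).
(a)–(f): forbidden (parity).
(b)–(c): forbidden (parity, ΔS).
(b)–(d): forbidden (ΔL, ΔJ).
(b)–(e): forbidden (ΔS, ΔL, ΔJ).
(b)–(f): forbidden (parity, ΔS).
(c)–(d): forbidden (ΔS, ΔL, ΔJ).
(c)–(e): forbidden (ΔL, ΔJ).
(c)–(f): forbidden (parity).
(d)–(e): forbidden (parity, ΔS, ΔL, ΔJ).
(d)–(f): forbidden (ΔS, ΔL, ΔJ).
(e)–(f): forbidden (ΔL).
Allowed pairs: 0 of 15.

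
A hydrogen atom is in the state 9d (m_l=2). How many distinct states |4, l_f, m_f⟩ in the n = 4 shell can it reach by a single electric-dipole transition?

E1 requires Δl = ±1, so l_f ∈ {1, 3}; with 0 ≤ l_f ≤ n_f−1 = 3, the allowed l_f values are {1, 3}.
For l_f = 1: m_f ∈ {m_i−1, m_i, m_i+1} ∩ [−1, 1] = {1} → 1 state.
For l_f = 3: m_f ∈ {m_i−1, m_i, m_i+1} ∩ [−3, 3] = {1, 2, 3} → 3 states.
Total: 4.

4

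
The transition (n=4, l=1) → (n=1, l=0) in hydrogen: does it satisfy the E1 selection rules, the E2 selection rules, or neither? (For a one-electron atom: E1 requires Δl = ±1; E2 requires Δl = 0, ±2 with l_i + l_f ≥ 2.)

Δl = 0 − 1 = -1; l_i + l_f = 1.
E1 (Δl = ±1): satisfied.
E2 (Δl = 0,±2, l_i+l_f ≥ 2): not satisfied.

E1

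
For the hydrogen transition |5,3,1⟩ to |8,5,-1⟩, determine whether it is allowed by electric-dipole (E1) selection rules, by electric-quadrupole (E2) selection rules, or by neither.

Δl = 5 − 3 = +2; l_i + l_f = 8.
Δm_l = -2.
E1 (Δl = ±1, |Δm_l| ≤ 1): not satisfied.
E2 (Δl = 0,±2, l_i+l_f ≥ 2, |Δm_l| ≤ 2): satisfied.

E2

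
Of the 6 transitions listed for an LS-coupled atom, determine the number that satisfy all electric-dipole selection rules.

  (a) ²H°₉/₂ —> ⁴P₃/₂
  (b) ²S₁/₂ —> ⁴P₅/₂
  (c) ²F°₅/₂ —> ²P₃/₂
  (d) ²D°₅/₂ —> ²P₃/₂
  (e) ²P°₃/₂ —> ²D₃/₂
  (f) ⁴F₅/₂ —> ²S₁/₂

2

(a) forbidden (ΔS, ΔL, ΔJ fail)
(b) forbidden (parity, ΔS, ΔJ fail)
(c) forbidden (ΔL fails)
(d) allowed
(e) allowed
(f) forbidden (parity, ΔS, ΔL, ΔJ fail)
Total allowed: 2 of 6.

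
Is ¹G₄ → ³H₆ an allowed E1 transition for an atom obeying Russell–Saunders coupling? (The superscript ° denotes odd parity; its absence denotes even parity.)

Reading off the term symbols: S 0→1, L 4→5, J 4→6, parity even→even.
Parity must change: even → even — fails.
ΔS = 0: S: 0 → 1 — fails.
ΔL = 0, ±1 (not L=0↔0): L: 4 → 5, ΔL = +1 — ok.
ΔJ = 0, ±1 (not J=0↔0): J: 4 → 6, ΔJ = +2 — fails.
Rule(s) violated: parity, ΔS, ΔJ.

forbidden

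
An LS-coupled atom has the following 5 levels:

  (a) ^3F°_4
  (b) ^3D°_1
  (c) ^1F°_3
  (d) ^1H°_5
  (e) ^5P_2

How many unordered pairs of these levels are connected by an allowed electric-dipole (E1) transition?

(a)–(b): forbidden (parity, ΔJ).
(a)–(c): forbidden (parity, ΔS).
(a)–(d): forbidden (parity, ΔS, ΔL).
(a)–(e): forbidden (ΔS, ΔL, ΔJ).
(b)–(c): forbidden (parity, ΔS, ΔJ).
(b)–(d): forbidden (parity, ΔS, ΔL, ΔJ).
(b)–(e): forbidden (ΔS).
(c)–(d): forbidden (parity, ΔL, ΔJ).
(c)–(e): forbidden (ΔS, ΔL).
(d)–(e): forbidden (ΔS, ΔL, ΔJ).
Allowed pairs: 0 of 10.

0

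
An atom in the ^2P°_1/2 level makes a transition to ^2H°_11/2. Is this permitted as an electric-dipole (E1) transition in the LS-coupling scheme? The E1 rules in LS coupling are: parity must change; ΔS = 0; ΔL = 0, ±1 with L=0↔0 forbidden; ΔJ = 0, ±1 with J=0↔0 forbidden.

forbidden

Reading off the term symbols: S 1/2→1/2, L 1→5, J 1/2→11/2, parity odd→odd.
ΔJ = 0, ±1 (not J=0↔0): J: 1/2 → 11/2, ΔJ = +5 — fails.
ΔL = 0, ±1 (not L=0↔0): L: 1 → 5, ΔL = +4 — fails.
ΔS = 0: S: 1/2 → 1/2 — ok.
Parity must change: odd → odd — fails.
Rule(s) violated: parity, ΔL, ΔJ.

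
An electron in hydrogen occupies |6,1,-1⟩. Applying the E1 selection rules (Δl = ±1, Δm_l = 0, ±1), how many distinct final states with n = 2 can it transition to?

E1 requires Δl = ±1, so l_f ∈ {0, 2}; with 0 ≤ l_f ≤ n_f−1 = 1, the allowed l_f values are {0}.
For l_f = 0: m_f ∈ {m_i−1, m_i, m_i+1} ∩ [−0, 0] = {0} → 1 state.
Total: 1.

1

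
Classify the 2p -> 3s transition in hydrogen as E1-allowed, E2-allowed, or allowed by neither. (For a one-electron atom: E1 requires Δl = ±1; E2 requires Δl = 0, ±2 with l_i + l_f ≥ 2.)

Δl = 0 − 1 = -1; l_i + l_f = 1.
E1 (Δl = ±1): satisfied.
E2 (Δl = 0,±2, l_i+l_f ≥ 2): not satisfied.

E1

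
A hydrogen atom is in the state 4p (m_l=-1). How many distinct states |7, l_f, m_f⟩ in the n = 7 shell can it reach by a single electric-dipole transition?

E1 requires Δl = ±1, so l_f ∈ {0, 2}; with 0 ≤ l_f ≤ n_f−1 = 6, the allowed l_f values are {0, 2}.
For l_f = 0: m_f ∈ {m_i−1, m_i, m_i+1} ∩ [−0, 0] = {0} → 1 state.
For l_f = 2: m_f ∈ {m_i−1, m_i, m_i+1} ∩ [−2, 2] = {-2, -1, 0} → 3 states.
Total: 4.

4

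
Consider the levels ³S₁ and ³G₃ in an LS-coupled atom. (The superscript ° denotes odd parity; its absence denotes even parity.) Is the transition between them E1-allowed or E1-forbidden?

forbidden

Reading off the term symbols: S 1→1, L 0→4, J 1→3, parity even→even.
Parity must change: even → even — fails.
ΔS = 0: S: 1 → 1 — passes.
ΔL = 0, ±1 (not L=0↔0): L: 0 → 4, ΔL = +4 — fails.
ΔJ = 0, ±1 (not J=0↔0): J: 1 → 3, ΔJ = +2 — fails.
Rule(s) violated: parity, ΔL, ΔJ.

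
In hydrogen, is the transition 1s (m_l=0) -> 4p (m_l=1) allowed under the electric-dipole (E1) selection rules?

allowed

Initial l = 0, final l = 1, so Δl = +1. E1 requires Δl = ±1: ok.
Δm_l = 1 − (0) = +1. E1 requires Δm_l = 0, ±1: ok.
All E1 selection rules are satisfied.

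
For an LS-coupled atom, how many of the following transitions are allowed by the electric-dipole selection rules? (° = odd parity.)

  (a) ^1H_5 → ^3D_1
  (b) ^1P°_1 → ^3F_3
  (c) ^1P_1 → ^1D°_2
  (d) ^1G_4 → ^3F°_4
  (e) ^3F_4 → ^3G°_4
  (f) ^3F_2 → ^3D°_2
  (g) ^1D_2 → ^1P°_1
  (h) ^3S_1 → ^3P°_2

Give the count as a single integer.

(a) forbidden (parity, ΔS, ΔL, ΔJ fail)
(b) forbidden (ΔS, ΔL, ΔJ fail)
(c) allowed
(d) forbidden (ΔS fails)
(e) allowed
(f) allowed
(g) allowed
(h) allowed
Total allowed: 5 of 8.

5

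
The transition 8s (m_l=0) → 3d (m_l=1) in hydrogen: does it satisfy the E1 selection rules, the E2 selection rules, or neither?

Δl = 2 − 0 = +2; l_i + l_f = 2.
Δm_l = +1.
E1 (Δl = ±1, |Δm_l| ≤ 1): not satisfied.
E2 (Δl = 0,±2, l_i+l_f ≥ 2, |Δm_l| ≤ 2): satisfied.

E2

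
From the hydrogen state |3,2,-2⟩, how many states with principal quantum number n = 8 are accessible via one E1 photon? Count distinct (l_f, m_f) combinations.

4

E1 requires Δl = ±1, so l_f ∈ {1, 3}; with 0 ≤ l_f ≤ n_f−1 = 7, the allowed l_f values are {1, 3}.
For l_f = 1: m_f ∈ {m_i−1, m_i, m_i+1} ∩ [−1, 1] = {-1} → 1 state.
For l_f = 3: m_f ∈ {m_i−1, m_i, m_i+1} ∩ [−3, 3] = {-3, -2, -1} → 3 states.
Total: 4.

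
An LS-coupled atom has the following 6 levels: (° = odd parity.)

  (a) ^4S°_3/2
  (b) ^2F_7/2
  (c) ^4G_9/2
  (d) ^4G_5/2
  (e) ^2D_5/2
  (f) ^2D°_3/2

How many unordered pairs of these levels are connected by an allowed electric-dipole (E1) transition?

1

(a)–(b): forbidden (ΔS, ΔL, ΔJ).
(a)–(c): forbidden (ΔL, ΔJ).
(a)–(d): forbidden (ΔL).
(a)–(e): forbidden (ΔS, ΔL).
(a)–(f): forbidden (parity, ΔS, ΔL).
(b)–(c): forbidden (parity, ΔS).
(b)–(d): forbidden (parity, ΔS).
(b)–(e): forbidden (parity).
(b)–(f): forbidden (ΔJ).
(c)–(d): forbidden (parity, ΔJ).
(c)–(e): forbidden (parity, ΔS, ΔL, ΔJ).
(c)–(f): forbidden (ΔS, ΔL, ΔJ).
(d)–(e): forbidden (parity, ΔS, ΔL).
(d)–(f): forbidden (ΔS, ΔL).
(e)–(f): allowed.
Allowed pairs: 1 of 15.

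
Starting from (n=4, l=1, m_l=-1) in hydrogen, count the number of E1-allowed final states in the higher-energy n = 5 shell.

E1 requires Δl = ±1, so l_f ∈ {0, 2}; with 0 ≤ l_f ≤ n_f−1 = 4, the allowed l_f values are {0, 2}.
For l_f = 0: m_f ∈ {m_i−1, m_i, m_i+1} ∩ [−0, 0] = {0} → 1 state.
For l_f = 2: m_f ∈ {m_i−1, m_i, m_i+1} ∩ [−2, 2] = {-2, -1, 0} → 3 states.
Total: 4.

4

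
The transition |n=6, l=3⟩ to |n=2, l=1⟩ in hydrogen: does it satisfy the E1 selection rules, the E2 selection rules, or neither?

Δl = 1 − 3 = -2; l_i + l_f = 4.
E1 (Δl = ±1): not satisfied.
E2 (Δl = 0,±2, l_i+l_f ≥ 2): satisfied.

E2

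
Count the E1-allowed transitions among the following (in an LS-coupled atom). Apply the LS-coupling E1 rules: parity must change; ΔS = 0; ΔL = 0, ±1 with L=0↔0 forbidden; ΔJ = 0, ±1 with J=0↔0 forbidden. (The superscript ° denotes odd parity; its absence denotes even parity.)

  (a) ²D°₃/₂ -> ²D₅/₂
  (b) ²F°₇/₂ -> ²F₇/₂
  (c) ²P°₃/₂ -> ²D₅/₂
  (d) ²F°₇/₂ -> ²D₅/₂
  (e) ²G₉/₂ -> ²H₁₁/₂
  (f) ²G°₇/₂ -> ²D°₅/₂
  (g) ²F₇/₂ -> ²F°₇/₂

5

(a) allowed
(b) allowed
(c) allowed
(d) allowed
(e) forbidden (parity fails)
(f) forbidden (parity, ΔL fail)
(g) allowed
Total allowed: 5 of 7.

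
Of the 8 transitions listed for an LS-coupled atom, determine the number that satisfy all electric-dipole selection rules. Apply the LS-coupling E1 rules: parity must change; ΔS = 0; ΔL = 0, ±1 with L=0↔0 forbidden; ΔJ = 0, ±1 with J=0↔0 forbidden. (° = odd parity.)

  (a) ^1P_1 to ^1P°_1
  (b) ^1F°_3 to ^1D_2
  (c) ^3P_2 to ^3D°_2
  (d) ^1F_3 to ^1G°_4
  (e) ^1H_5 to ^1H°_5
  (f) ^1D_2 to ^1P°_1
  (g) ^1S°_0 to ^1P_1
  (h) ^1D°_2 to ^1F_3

(a) allowed
(b) allowed
(c) allowed
(d) allowed
(e) allowed
(f) allowed
(g) allowed
(h) allowed
Total allowed: 8 of 8.

8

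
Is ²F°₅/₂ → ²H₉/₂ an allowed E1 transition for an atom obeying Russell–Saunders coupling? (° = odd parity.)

forbidden

Parity must change: odd → even — passes.
ΔS = 0: S: 1/2 → 1/2 — passes.
ΔL = 0, ±1 (not L=0↔0): L: 3 → 5, ΔL = +2 — fails.
ΔJ = 0, ±1 (not J=0↔0): J: 5/2 → 9/2, ΔJ = +2 — fails.
Rule(s) violated: ΔL, ΔJ.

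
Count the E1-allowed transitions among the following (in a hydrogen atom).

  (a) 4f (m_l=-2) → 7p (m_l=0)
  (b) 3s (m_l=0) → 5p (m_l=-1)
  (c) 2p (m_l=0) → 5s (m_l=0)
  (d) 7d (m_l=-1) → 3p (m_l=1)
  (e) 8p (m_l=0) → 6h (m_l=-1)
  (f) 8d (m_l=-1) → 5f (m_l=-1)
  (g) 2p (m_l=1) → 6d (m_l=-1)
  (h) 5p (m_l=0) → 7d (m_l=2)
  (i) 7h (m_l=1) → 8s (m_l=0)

(a) forbidden — Δl = -2 (E1 requires Δl = ±1); Δm_l = +2 (E1 requires Δm_l = 0, ±1)
(b) allowed
(c) allowed
(d) forbidden — Δm_l = +2 (E1 requires Δm_l = 0, ±1)
(e) forbidden — Δl = +4 (E1 requires Δl = ±1)
(f) allowed
(g) forbidden — Δm_l = -2 (E1 requires Δm_l = 0, ±1)
(h) forbidden — Δm_l = +2 (E1 requires Δm_l = 0, ±1)
(i) forbidden — Δl = -5 (E1 requires Δl = ±1)
Total allowed: 3 of 9.

3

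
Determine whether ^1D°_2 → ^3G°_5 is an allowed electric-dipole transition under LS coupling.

Reading off the term symbols: S 0→1, L 2→4, J 2→5, parity odd→odd.
Parity must change: odd → odd — ✗.
ΔS = 0: S: 0 → 1 — ✗.
ΔL = 0, ±1 (not L=0↔0): L: 2 → 4, ΔL = +2 — ✗.
ΔJ = 0, ±1 (not J=0↔0): J: 2 → 5, ΔJ = +3 — ✗.
Rule(s) violated: parity, ΔS, ΔL, ΔJ.

forbidden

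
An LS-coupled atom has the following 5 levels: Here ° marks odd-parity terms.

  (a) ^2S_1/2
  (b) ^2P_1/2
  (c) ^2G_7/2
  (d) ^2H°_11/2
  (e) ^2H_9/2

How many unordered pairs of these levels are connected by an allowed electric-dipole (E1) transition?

(a)–(b): forbidden (parity).
(a)–(c): forbidden (parity, ΔL, ΔJ).
(a)–(d): forbidden (ΔL, ΔJ).
(a)–(e): forbidden (parity, ΔL, ΔJ).
(b)–(c): forbidden (parity, ΔL, ΔJ).
(b)–(d): forbidden (ΔL, ΔJ).
(b)–(e): forbidden (parity, ΔL, ΔJ).
(c)–(d): forbidden (ΔJ).
(c)–(e): forbidden (parity).
(d)–(e): allowed.
Allowed pairs: 1 of 10.

1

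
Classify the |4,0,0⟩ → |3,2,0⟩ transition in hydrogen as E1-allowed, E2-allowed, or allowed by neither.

Δl = 2 − 0 = +2; l_i + l_f = 2.
Δm_l = +0.
E1 (Δl = ±1, |Δm_l| ≤ 1): not satisfied.
E2 (Δl = 0,±2, l_i+l_f ≥ 2, |Δm_l| ≤ 2): satisfied.

E2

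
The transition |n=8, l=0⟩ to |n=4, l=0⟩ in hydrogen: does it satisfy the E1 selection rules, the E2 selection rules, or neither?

neither

Δl = 0 − 0 = +0; l_i + l_f = 0.
E1 (Δl = ±1): not satisfied.
E2 (Δl = 0,±2, l_i+l_f ≥ 2): not satisfied.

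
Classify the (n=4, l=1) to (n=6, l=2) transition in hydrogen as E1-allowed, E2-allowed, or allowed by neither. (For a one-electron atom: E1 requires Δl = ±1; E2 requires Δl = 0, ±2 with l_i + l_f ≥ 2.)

E1

Δl = 2 − 1 = +1; l_i + l_f = 3.
E1 (Δl = ±1): satisfied.
E2 (Δl = 0,±2, l_i+l_f ≥ 2): not satisfied.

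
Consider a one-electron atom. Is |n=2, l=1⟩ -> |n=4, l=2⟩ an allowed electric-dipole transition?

allowed

l: 1 → 2 (Δl = +1). Δl = ±1 ok.
All E1 selection rules are satisfied.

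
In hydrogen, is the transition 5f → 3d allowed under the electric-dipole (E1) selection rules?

allowed

Initial l = 3, final l = 2, so Δl = -1. E1 requires Δl = ±1: ok.
All E1 selection rules are satisfied.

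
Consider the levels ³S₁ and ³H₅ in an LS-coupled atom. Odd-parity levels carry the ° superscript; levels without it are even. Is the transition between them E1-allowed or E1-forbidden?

forbidden

Reading off the term symbols: S 1→1, L 0→5, J 1→5, parity even→even.
ΔL = 0, ±1 (not L=0↔0): L: 0 → 5, ΔL = +5 — fails.
ΔS = 0: S: 1 → 1 — ok.
Parity must change: even → even — fails.
ΔJ = 0, ±1 (not J=0↔0): J: 1 → 5, ΔJ = +4 — fails.
Rule(s) violated: parity, ΔL, ΔJ.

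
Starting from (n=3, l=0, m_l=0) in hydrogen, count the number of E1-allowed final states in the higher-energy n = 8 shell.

3

E1 requires Δl = ±1, so l_f ∈ {-1, 1}; with 0 ≤ l_f ≤ n_f−1 = 7, the allowed l_f values are {1}.
For l_f = 1: m_f ∈ {m_i−1, m_i, m_i+1} ∩ [−1, 1] = {-1, 0, 1} → 3 states.
Total: 3.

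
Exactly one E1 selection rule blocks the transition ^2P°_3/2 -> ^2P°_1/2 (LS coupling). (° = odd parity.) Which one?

Initial level: S=1/2, L=1, J=3/2, parity odd. Final level: S=1/2, L=1, J=1/2, parity odd.
ΔL = 0, ±1 (not L=0↔0): L: 1 → 1, ΔL = +0 — passes.
ΔJ = 0, ±1 (not J=0↔0): J: 3/2 → 1/2, ΔJ = -1 — passes.
Parity must change: odd → odd — fails.
ΔS = 0: S: 1/2 → 1/2 — passes.

parity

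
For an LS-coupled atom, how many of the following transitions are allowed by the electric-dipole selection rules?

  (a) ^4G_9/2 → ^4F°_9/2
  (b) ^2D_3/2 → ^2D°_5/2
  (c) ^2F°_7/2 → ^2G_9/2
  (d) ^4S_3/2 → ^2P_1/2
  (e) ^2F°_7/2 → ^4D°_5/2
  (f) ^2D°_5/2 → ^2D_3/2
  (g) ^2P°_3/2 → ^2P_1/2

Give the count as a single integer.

(a) allowed
(b) allowed
(c) allowed
(d) forbidden (parity, ΔS fail)
(e) forbidden (parity, ΔS fail)
(f) allowed
(g) allowed
Total allowed: 5 of 7.

5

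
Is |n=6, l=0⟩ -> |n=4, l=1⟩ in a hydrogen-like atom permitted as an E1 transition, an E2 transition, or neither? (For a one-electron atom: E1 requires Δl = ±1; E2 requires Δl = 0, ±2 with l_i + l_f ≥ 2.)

E1

Δl = 1 − 0 = +1; l_i + l_f = 1.
E1 (Δl = ±1): satisfied.
E2 (Δl = 0,±2, l_i+l_f ≥ 2): not satisfied.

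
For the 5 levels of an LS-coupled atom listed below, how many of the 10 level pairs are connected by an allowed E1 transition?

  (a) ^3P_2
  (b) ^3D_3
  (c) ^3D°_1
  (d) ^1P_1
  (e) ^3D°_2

3

(a)–(b): forbidden (parity).
(a)–(c): allowed.
(a)–(d): forbidden (parity, ΔS).
(a)–(e): allowed.
(b)–(c): forbidden (ΔJ).
(b)–(d): forbidden (parity, ΔS, ΔJ).
(b)–(e): allowed.
(c)–(d): forbidden (ΔS).
(c)–(e): forbidden (parity).
(d)–(e): forbidden (ΔS).
Allowed pairs: 3 of 10.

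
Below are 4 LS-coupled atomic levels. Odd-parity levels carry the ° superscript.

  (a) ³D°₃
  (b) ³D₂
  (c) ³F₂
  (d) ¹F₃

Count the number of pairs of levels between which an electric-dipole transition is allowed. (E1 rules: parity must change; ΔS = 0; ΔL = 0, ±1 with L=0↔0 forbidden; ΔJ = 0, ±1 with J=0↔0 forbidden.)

(a)–(b): allowed.
(a)–(c): allowed.
(a)–(d): forbidden (ΔS).
(b)–(c): forbidden (parity).
(b)–(d): forbidden (parity, ΔS).
(c)–(d): forbidden (parity, ΔS).
Allowed pairs: 2 of 6.

2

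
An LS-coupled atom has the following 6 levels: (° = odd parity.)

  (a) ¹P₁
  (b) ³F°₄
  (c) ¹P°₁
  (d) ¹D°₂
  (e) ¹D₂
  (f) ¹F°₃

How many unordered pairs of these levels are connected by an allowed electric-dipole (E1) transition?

5

(a)–(b): forbidden (ΔS, ΔL, ΔJ).
(a)–(c): allowed.
(a)–(d): allowed.
(a)–(e): forbidden (parity).
(a)–(f): forbidden (ΔL, ΔJ).
(b)–(c): forbidden (parity, ΔS, ΔL, ΔJ).
(b)–(d): forbidden (parity, ΔS, ΔJ).
(b)–(e): forbidden (ΔS, ΔJ).
(b)–(f): forbidden (parity, ΔS).
(c)–(d): forbidden (parity).
(c)–(e): allowed.
(c)–(f): forbidden (parity, ΔL, ΔJ).
(d)–(e): allowed.
(d)–(f): forbidden (parity).
(e)–(f): allowed.
Allowed pairs: 5 of 15.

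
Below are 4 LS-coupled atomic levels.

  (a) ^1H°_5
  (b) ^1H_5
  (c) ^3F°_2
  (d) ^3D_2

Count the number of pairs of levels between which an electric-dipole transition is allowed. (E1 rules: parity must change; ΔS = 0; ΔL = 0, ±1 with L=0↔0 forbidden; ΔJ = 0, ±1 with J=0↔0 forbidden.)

2

(a)–(b): allowed.
(a)–(c): forbidden (parity, ΔS, ΔL, ΔJ).
(a)–(d): forbidden (ΔS, ΔL, ΔJ).
(b)–(c): forbidden (ΔS, ΔL, ΔJ).
(b)–(d): forbidden (parity, ΔS, ΔL, ΔJ).
(c)–(d): allowed.
Allowed pairs: 2 of 6.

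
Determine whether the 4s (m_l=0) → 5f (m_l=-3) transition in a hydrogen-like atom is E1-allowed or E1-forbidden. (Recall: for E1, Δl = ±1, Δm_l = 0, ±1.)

l: 0 → 3 (Δl = +3). Δl = ±1 fails.
Δm_l = -3 − (0) = -3. E1 requires Δm_l = 0, ±1: fails.
The transition is electric-dipole forbidden.

forbidden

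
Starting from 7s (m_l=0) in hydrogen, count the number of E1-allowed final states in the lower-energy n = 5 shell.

E1 requires Δl = ±1, so l_f ∈ {-1, 1}; with 0 ≤ l_f ≤ n_f−1 = 4, the allowed l_f values are {1}.
For l_f = 1: m_f ∈ {m_i−1, m_i, m_i+1} ∩ [−1, 1] = {-1, 0, 1} → 3 states.
Total: 3.

3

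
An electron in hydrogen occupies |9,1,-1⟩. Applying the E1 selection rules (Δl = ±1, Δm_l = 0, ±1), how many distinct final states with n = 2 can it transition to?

E1 requires Δl = ±1, so l_f ∈ {0, 2}; with 0 ≤ l_f ≤ n_f−1 = 1, the allowed l_f values are {0}.
For l_f = 0: m_f ∈ {m_i−1, m_i, m_i+1} ∩ [−0, 0] = {0} → 1 state.
Total: 1.

1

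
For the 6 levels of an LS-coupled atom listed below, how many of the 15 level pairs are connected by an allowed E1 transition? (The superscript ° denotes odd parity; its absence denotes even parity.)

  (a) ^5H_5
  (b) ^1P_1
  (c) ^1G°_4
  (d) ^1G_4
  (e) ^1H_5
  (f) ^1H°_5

4

(a)–(b): forbidden (parity, ΔS, ΔL, ΔJ).
(a)–(c): forbidden (ΔS).
(a)–(d): forbidden (parity, ΔS).
(a)–(e): forbidden (parity, ΔS).
(a)–(f): forbidden (ΔS).
(b)–(c): forbidden (ΔL, ΔJ).
(b)–(d): forbidden (parity, ΔL, ΔJ).
(b)–(e): forbidden (parity, ΔL, ΔJ).
(b)–(f): forbidden (ΔL, ΔJ).
(c)–(d): allowed.
(c)–(e): allowed.
(c)–(f): forbidden (parity).
(d)–(e): forbidden (parity).
(d)–(f): allowed.
(e)–(f): allowed.
Allowed pairs: 4 of 15.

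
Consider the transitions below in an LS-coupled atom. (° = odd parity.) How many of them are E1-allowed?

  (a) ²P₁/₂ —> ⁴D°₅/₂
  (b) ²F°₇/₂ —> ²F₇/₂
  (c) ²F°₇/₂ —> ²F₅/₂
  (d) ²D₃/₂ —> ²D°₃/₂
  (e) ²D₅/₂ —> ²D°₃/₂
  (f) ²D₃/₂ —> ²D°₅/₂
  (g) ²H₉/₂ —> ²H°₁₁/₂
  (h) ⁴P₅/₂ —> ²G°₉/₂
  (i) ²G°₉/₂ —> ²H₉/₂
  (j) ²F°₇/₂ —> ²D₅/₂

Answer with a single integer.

(a) forbidden (ΔS, ΔJ fail)
(b) allowed
(c) allowed
(d) allowed
(e) allowed
(f) allowed
(g) allowed
(h) forbidden (ΔS, ΔL, ΔJ fail)
(i) allowed
(j) allowed
Total allowed: 8 of 10.

8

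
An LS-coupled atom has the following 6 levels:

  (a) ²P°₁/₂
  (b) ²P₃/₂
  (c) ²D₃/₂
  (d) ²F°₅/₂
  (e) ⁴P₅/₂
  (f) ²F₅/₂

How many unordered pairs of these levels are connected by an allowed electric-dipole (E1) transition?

(a)–(b): allowed.
(a)–(c): allowed.
(a)–(d): forbidden (parity, ΔL, ΔJ).
(a)–(e): forbidden (ΔS, ΔJ).
(a)–(f): forbidden (ΔL, ΔJ).
(b)–(c): forbidden (parity).
(b)–(d): forbidden (ΔL).
(b)–(e): forbidden (parity, ΔS).
(b)–(f): forbidden (parity, ΔL).
(c)–(d): allowed.
(c)–(e): forbidden (parity, ΔS).
(c)–(f): forbidden (parity).
(d)–(e): forbidden (ΔS, ΔL).
(d)–(f): allowed.
(e)–(f): forbidden (parity, ΔS, ΔL).
Allowed pairs: 4 of 15.

4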